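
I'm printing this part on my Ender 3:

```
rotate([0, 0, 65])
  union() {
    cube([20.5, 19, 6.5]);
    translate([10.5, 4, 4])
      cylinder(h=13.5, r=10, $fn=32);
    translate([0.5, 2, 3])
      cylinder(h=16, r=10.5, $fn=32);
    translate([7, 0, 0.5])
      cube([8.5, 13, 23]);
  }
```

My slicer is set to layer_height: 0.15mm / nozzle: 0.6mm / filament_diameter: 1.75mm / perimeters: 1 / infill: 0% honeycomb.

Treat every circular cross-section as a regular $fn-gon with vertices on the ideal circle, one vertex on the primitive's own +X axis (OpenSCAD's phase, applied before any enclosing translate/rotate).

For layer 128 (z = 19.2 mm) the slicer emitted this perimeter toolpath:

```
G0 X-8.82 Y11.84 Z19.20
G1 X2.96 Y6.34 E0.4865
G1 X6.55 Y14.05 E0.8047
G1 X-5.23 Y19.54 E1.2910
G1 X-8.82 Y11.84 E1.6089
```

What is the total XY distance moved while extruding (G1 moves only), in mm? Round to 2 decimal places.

Sum the Euclidean lengths of each G1 segment: total = 43.00 mm.

43.00 mm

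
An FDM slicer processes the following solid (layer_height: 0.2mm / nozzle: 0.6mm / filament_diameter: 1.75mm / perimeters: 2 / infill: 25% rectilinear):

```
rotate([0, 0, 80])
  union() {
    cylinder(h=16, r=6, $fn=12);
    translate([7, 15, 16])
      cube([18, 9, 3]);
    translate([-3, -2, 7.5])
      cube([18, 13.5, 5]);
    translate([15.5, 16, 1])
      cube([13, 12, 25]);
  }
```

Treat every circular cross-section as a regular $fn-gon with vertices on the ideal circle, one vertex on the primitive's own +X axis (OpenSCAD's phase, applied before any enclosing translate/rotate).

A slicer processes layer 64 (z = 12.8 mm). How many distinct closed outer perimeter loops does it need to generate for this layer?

At z = 12.8 mm: the r=6 cylinder contributes a regular 12-gon of circumradius 6; the cube at (7, 15) does not reach this height (z outside [16, 19]); the cube at (-3, -2) is not intersected at this z (z outside [7.5, 12.5]); the cube at (15.5, 16) (footprint 13×12) is included at this height; Merging all regions: the 2 present regions are separate (no shared area or edge), so areas and boundary lengths simply add and each stays a separate island — 2 connected regions; (whole slice rotated 80° about Z — lengths, areas and connectivity unchanged). The result has 2 disconnected regions.

2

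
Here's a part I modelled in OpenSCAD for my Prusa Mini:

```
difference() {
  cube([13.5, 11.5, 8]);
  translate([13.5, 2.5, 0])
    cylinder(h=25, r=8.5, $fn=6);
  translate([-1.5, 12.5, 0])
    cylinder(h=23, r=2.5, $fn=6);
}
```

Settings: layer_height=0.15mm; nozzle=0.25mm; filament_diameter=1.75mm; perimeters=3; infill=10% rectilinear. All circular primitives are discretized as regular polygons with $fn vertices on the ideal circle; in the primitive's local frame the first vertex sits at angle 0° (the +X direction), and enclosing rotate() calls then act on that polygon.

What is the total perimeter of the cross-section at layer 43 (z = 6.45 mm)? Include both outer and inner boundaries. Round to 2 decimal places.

At z = 6.45 mm: the cube (footprint 13.5×11.5) is included at this height (perimeter 50.00 mm); the r=8.5 cylinder at (13.5, 2.5) gives a regular 6-gon of circumradius 8.5 (constant along its height) (perimeter = 2·6·8.500·sin(180°/6) = 51.00 mm); the cylinder at (-1.5, 12.5): section is a regular 6-gon, circumradius r=2.5 (perimeter = 2·6·2.500·sin(180°/6) = 15.00 mm); After the difference (first − rest): starting from the 13.5×11.5 cube, the r=8.5 cylinder at (13.5, 2.5) partially overlaps it — only the 66.37 mm² overlap (of its 187.71 mm²) is removed, clipping the outline; the r=2.5 cylinder at (-1.5, 12.5) partially overlaps it — only the 0.15 mm² overlap (of its 16.24 mm²) is removed, clipping the outline — boundary = 48.41 mm. Overall, the cross-section is a single solid region. Total boundary length (outer) = 48.41 mm.

48.41 mm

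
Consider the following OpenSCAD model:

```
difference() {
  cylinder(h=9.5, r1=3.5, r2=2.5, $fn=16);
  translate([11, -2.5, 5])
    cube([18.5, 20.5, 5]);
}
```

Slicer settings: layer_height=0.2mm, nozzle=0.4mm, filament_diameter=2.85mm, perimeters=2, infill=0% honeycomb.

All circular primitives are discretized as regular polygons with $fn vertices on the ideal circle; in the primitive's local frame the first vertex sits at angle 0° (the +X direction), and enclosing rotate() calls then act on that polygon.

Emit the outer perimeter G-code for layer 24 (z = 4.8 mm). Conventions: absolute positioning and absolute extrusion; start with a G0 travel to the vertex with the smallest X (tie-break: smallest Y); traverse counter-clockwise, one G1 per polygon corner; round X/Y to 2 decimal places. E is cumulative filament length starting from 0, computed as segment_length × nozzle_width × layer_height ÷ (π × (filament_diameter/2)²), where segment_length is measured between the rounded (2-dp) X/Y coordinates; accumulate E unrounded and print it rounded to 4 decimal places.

At z = 4.8 mm: the cone contributes a regular 16-gon of circumradius 2.995 (interpolated between r1=3.5 and r2=2.5 at t=0.505); the cube at (11, -2.5) is not intersected at this z (z outside [5, 10]); After the difference (first − rest): none of the subtracted shapes is present at this height, so the cone is unchanged — 1 connected region. The outline is a single polygon with 16 vertices. Extrusion per mm of travel: 0.4 × 0.2 / (π × 1.425²) = 0.012540. Accumulating E over each segment gives final E = 0.2346.

G0 X-2.99 Y0.00 Z4.80
G1 X-2.77 Y-1.15 E0.0147
G1 X-2.12 Y-2.12 E0.0293
G1 X-1.15 Y-2.77 E0.0440
G1 X0.00 Y-2.99 E0.0587
G1 X1.15 Y-2.77 E0.0733
G1 X2.12 Y-2.12 E0.0880
G1 X2.77 Y-1.15 E0.1026
G1 X2.99 Y0.00 E0.1173
G1 X2.77 Y1.15 E0.1320
G1 X2.12 Y2.12 E0.1466
G1 X1.15 Y2.77 E0.1613
G1 X0.00 Y2.99 E0.1760
G1 X-1.15 Y2.77 E0.1906
G1 X-2.12 Y2.12 E0.2053
G1 X-2.77 Y1.15 E0.2199
G1 X-2.99 Y0.00 E0.2346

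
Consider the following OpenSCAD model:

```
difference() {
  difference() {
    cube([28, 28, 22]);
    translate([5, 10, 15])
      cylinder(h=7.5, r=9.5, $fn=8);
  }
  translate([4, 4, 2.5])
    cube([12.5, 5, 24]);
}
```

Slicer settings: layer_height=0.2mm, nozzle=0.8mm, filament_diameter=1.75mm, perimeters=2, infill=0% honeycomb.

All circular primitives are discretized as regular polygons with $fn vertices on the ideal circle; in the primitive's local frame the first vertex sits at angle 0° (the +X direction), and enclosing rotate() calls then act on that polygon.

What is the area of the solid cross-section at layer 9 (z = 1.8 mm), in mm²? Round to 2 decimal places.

784.00 mm²

At z = 1.8 mm: the cube is present — its section is the full 28×28 rectangle (area 784.00 mm²); the cylinder at (5, 10) is absent (z outside [15, 22.5]); After the difference (first − rest): none of the subtracted shapes is present at this height, so the 28×28 cube is unchanged — area = 784.00 mm²; the cube at (4, 4) is absent (z outside [2.5, 26.5]); After the difference (first − rest): none of the subtracted shapes is present at this height, so the result so far is unchanged — area = 784.00 mm². Overall, the cross-section is a single solid region. Net area = 784.00 mm².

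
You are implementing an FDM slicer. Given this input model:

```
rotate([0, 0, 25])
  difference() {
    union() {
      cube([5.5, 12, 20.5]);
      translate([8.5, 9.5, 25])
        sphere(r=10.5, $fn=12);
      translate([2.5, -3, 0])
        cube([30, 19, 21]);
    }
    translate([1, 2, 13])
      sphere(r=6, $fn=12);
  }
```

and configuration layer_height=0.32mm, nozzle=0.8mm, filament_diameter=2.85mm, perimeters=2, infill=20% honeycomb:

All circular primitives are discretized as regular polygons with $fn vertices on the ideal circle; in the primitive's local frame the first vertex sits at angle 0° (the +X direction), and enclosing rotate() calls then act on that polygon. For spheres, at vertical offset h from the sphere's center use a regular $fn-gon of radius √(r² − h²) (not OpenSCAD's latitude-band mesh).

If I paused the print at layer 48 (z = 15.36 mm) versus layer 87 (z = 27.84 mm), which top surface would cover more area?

layer 48 (z = 15.36 mm)

Layer 48 (z = 15.36): the 5.5×12 cube contributes its full rectangle (area 66.00 mm²); the r=10.5 sphere at (8.5, 9.5) contributes a regular 12-gon of circumradius √(10.5²−9.64²) = 4.162 (area = (12/2)·4.162²·sin(360°/12) = 51.96 mm²); the cube at (2.5, -3) is present — its section is the full 30×19 rectangle (area 570.00 mm²); Taking the union: the regions partially overlap — summed areas 687.96 mm² minus the doubly-counted overlap 87.96 mm² gives 600.00 mm² — area = 600.00 mm²; the r=6 sphere at (1, 2) contributes a regular 12-gon of circumradius √(6²−2.36²) = 5.516 (area = (12/2)·5.516²·sin(360°/12) = 91.29 mm²); After the difference (first − rest): starting from that combined region (600.00 mm²), the r=6 sphere at (1, 2) partially overlaps it — only the 48.03 mm² overlap (of its 91.29 mm²) is removed, clipping the outline — area = 551.97 mm²; (whole slice rotated 25° about Z — lengths, areas and connectivity unchanged). So its area = 551.97 mm². Layer 87 (z = 27.84): the cube is not intersected at this z (z outside [0, 20.5]); the sphere at (8.5, 9.5): section is a regular 12-gon, circumradius = √(r²−h²) = √(10.5²−2.84²) = 10.109 (area = (12/2)·10.109²·sin(360°/12) = 306.55 mm²); the cube at (2.5, -3) is absent (z outside [0, 21]); Merging all regions: only the r=10.5 sphere at (8.5, 9.5) is present, so the union is just that shape — area = 306.55 mm²; the sphere at (1, 2) is not intersected at this z (|z−center|=14.840 > r=6); After the difference (first − rest): none of the subtracted shapes is present at this height, so the result so far is unchanged — area = 306.55 mm²; (whole slice rotated 25° about Z — lengths, areas and connectivity unchanged). So its area = 306.55 mm². Layer 48 is larger (551.97 vs 306.55 mm²).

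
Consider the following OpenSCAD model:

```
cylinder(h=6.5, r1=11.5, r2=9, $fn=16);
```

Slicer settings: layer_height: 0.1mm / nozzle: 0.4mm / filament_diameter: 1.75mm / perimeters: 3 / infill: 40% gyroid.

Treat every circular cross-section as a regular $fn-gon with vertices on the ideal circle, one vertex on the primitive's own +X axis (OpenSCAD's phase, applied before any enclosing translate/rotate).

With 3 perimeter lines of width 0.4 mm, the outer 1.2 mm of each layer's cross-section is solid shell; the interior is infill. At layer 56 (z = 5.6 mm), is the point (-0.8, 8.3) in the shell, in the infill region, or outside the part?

At z = 5.6 mm: the cone: at t=0.862 of its height the radius interpolates to r₁+(r₂−r₁)t = 9.346, giving a regular 16-gon of that circumradius. Overall, the cross-section is a single solid region. The nearest boundary edge runs (0.00, 9.35)→(-3.58, 8.63); distance from the point to it = 0.87 mm. The point is inside the cross-section, 0.87 mm from the nearest boundary — within the 1.2 mm shell band (3 × 0.4).

shell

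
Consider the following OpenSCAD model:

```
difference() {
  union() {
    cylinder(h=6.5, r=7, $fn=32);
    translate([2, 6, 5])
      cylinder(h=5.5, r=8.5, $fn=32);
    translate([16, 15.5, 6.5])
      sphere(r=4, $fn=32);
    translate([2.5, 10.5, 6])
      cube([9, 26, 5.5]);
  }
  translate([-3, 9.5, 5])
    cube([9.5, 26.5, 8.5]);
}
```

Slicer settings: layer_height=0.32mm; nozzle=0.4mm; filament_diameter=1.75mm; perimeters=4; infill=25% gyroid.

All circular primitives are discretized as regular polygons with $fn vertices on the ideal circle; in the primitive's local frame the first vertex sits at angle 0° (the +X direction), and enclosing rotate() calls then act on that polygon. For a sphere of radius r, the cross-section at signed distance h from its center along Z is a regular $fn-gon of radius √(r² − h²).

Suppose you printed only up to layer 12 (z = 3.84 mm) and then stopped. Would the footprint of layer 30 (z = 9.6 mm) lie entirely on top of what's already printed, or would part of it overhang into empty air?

Compare the two slices. At z = 3.84: the r=7 cylinder contributes a regular 32-gon of circumradius 7 (area = (32/2)·7.000²·sin(360°/32) = 152.95 mm²); the cylinder at (2, 6) is not intersected at this z (z outside [5, 10.5]); the sphere at (16, 15.5): section is a regular 32-gon, circumradius = √(r²−h²) = √(4²−2.66²) = 2.987 (area = (32/2)·2.987²·sin(360°/32) = 27.86 mm²); the cube at (2.5, 10.5) is absent (z outside [6, 11.5]); Combining (union): the 2 present regions are separate (no shared area or edge), so areas and boundary lengths simply add and each stays a separate island — area = 180.81 mm²; the cube at (-3, 9.5) does not reach this height (z outside [5, 13.5]); After the difference (first − rest): none of the subtracted shapes is present at this height, so that combined region is unchanged — area = 180.81 mm². At z = 9.6: the cylinder does not reach this height (z outside [0, 6.5]); the r=8.5 cylinder at (2, 6) gives a regular 32-gon of circumradius 8.5 (constant along its height) (area = (32/2)·8.500²·sin(360°/32) = 225.52 mm²); the r=4 sphere at (16, 15.5) contributes a regular 32-gon of circumradius √(4²−3.1²) = 2.528 (area = (32/2)·2.528²·sin(360°/32) = 19.95 mm²); the cube at (2.5, 10.5) is present — its section is the full 9×26 rectangle (area 234.00 mm²); Merging all regions: the regions partially overlap — summed areas 479.47 mm² minus the doubly-counted overlap 18.15 mm² gives 461.32 mm² — area = 461.32 mm²; the cube at (-3, 9.5) (footprint 9.5×26.5) is included at this height (area 251.75 mm²); Taking the first minus the rest: starting from the result so far (461.32 mm²), the 9.5×26.5 cube at (-3, 9.5) partially overlaps it — only the 130.75 mm² overlap (of its 251.75 mm²) is removed, clipping the outline — area = 330.57 mm². Checking containment: at z = 9.6 the cross-section extends beyond the z = 3.84 cross-section by about 219.27 mm².

part overhangs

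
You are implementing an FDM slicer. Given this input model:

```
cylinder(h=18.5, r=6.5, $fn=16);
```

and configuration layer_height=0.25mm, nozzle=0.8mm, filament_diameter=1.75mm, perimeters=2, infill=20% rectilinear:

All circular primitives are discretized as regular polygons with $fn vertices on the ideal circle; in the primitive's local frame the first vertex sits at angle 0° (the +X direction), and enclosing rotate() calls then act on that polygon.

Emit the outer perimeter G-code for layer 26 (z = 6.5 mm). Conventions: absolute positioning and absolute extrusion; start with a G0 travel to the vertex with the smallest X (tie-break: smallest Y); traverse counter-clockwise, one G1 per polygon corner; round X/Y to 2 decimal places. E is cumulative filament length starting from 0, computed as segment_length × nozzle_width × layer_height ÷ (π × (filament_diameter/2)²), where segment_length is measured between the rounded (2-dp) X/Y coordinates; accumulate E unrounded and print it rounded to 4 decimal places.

G0 X-6.50 Y0.00 Z6.50
G1 X-6.01 Y-2.49 E0.2110
G1 X-4.60 Y-4.60 E0.4220
G1 X-2.49 Y-6.01 E0.6330
G1 X0.00 Y-6.50 E0.8441
G1 X2.49 Y-6.01 E1.0551
G1 X4.60 Y-4.60 E1.2661
G1 X6.01 Y-2.49 E1.4771
G1 X6.50 Y0.00 E1.6881
G1 X6.01 Y2.49 E1.8991
G1 X4.60 Y4.60 E2.1102
G1 X2.49 Y6.01 E2.3212
G1 X0.00 Y6.50 E2.5322
G1 X-2.49 Y6.01 E2.7432
G1 X-4.60 Y4.60 E2.9542
G1 X-6.01 Y2.49 E3.1652
G1 X-6.50 Y0.00 E3.3762

At z = 6.5 mm: the cylinder: section is a regular 16-gon, circumradius r=6.5. The outline is a single polygon with 16 vertices. Extrusion per mm of travel: 0.8 × 0.25 / (π × 0.875²) = 0.083150. Accumulating E over each segment gives final E = 3.3762.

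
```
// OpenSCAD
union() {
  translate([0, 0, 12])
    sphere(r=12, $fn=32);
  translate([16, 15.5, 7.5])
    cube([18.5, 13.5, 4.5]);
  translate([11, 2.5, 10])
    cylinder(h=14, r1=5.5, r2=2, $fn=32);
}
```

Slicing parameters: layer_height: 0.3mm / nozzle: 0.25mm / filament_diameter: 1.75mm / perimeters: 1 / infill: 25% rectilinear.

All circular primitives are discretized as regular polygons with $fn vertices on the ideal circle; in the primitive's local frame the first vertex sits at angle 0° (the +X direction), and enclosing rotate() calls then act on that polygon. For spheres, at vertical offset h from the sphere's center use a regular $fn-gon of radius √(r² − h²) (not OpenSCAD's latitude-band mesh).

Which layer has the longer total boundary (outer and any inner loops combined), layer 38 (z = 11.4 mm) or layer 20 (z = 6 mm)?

layer 38 (z = 11.4 mm)

Layer 38 (z = 11.4): the r=12 sphere contributes a regular 32-gon of circumradius √(12²−0.6²) = 11.985 (perimeter = 2·32·11.985·sin(180°/32) = 75.18 mm); the 18.5×13.5 cube at (16, 15.5) contributes its full rectangle (perimeter 64.00 mm); the cone at (11, 2.5): at t=0.100 of its height the radius interpolates to r₁+(r₂−r₁)t = 5.150, giving a regular 32-gon of that circumradius (perimeter = 2·32·5.150·sin(180°/32) = 32.31 mm); Combining (union): the regions partially overlap (shared area 44.36 mm²), so the edge portions inside another operand are dropped and the merged outline is re-measured after clipping — boundary = 145.73 mm. So its perimeter = 145.73 mm. Layer 20 (z = 6): the r=12 sphere contributes a regular 32-gon of circumradius √(12²−6²) = 10.392 (perimeter = 2·32·10.392·sin(180°/32) = 65.19 mm); the cube at (16, 15.5) is absent (z outside [7.5, 12]); the cone at (11, 2.5) is not intersected at this z (z outside [10, 24]); Taking the union: only the r=12 sphere is present, so the union is just that shape — boundary = 65.19 mm. So its perimeter = 65.19 mm. Layer 38 is larger (145.73 vs 65.19 mm).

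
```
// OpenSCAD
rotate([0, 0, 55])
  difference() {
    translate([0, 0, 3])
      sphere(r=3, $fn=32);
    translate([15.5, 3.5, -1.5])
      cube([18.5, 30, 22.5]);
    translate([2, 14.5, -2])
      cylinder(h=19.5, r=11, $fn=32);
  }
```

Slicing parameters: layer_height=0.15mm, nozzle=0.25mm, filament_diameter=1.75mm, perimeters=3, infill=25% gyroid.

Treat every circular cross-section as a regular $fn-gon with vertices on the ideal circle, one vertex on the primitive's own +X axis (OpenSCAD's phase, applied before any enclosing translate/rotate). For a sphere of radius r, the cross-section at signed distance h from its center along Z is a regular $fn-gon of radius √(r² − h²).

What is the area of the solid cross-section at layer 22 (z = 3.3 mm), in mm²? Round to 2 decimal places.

27.81 mm²

At z = 3.3 mm: the r=3 sphere contributes a regular 32-gon of circumradius √(3²−0.3²) = 2.985 (area = (32/2)·2.985²·sin(360°/32) = 27.81 mm²); the 18.5×30 cube at (15.5, 3.5) contributes its full rectangle (area 555.00 mm²); the r=11 cylinder at (2, 14.5) gives a regular 32-gon of circumradius 11 (constant along its height) (area = (32/2)·11.000²·sin(360°/32) = 377.69 mm²); Taking the first minus the rest: starting from the r=3 sphere (27.81 mm²), the 18.5×30 cube at (15.5, 3.5) misses the remaining region (no effect); the r=11 cylinder at (2, 14.5) misses the remaining region (no effect) — area = 27.81 mm²; (rotated 55° about Z; rotation is an isometry so areas/perimeters/island counts are preserved). Overall, the cross-section is a single solid region. Net area = 27.81 mm².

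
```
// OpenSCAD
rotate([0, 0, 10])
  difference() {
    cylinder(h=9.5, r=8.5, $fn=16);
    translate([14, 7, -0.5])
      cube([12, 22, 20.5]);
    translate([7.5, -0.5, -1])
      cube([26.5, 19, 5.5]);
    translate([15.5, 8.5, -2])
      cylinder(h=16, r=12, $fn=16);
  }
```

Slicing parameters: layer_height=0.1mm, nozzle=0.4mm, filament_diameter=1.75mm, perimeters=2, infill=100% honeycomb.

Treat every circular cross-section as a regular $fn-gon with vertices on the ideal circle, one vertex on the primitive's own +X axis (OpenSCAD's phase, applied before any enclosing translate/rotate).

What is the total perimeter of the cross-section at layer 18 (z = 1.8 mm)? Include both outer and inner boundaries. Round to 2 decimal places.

52.88 mm

At z = 1.8 mm: the cylinder: section is a regular 16-gon, circumradius r=8.5 (perimeter = 2·16·8.500·sin(180°/16) = 53.06 mm); the cube at (14, 7) (footprint 12×22) is included at this height (perimeter 68.00 mm); the cube at (7.5, -0.5) (footprint 26.5×19) is included at this height (perimeter 91.00 mm); the r=12 cylinder at (15.5, 8.5) gives a regular 16-gon of circumradius 12 (constant along its height) (perimeter = 2·16·12.000·sin(180°/16) = 74.91 mm); Taking the first minus the rest: starting from the r=8.5 cylinder, the 12×22 cube at (14, 7) misses the remaining region (no effect); the 26.5×19 cube at (7.5, -0.5) partially overlaps it — only the 2.77 mm² overlap (of its 503.50 mm²) is removed, clipping the outline; the r=12 cylinder at (15.5, 8.5) partially overlaps it — only the 13.98 mm² overlap (of its 440.85 mm²) is removed, clipping the outline — boundary = 52.88 mm; (rotated 10° about Z; rotation is an isometry so areas/perimeters/island counts are preserved). Overall, the cross-section is a single solid region. Total boundary length (outer) = 52.88 mm.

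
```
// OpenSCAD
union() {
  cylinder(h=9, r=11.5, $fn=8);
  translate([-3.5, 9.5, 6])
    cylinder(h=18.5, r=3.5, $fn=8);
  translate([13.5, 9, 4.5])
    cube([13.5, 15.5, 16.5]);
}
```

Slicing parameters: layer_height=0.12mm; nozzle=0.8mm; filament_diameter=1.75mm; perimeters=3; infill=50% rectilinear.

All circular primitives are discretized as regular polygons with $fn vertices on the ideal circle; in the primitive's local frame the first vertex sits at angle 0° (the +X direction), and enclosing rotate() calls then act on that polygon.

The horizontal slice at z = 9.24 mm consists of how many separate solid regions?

At z = 9.24 mm: the cylinder is not intersected at this z (z outside [0, 9]); the r=3.5 cylinder at (-3.5, 9.5) gives a regular 8-gon of circumradius 3.5 (constant along its height); the cube at (13.5, 9) is present — its section is the full 13.5×15.5 rectangle; Combining (union): the 2 present regions are separate (no shared area or edge), so areas and boundary lengths simply add and each stays a separate island — 2 connected regions. The result has 2 disconnected regions.

2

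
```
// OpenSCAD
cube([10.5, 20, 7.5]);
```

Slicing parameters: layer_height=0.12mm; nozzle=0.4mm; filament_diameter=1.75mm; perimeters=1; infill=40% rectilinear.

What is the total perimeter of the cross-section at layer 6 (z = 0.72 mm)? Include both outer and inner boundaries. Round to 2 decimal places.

61.00 mm

At z = 0.72 mm: the cube is present — its section is the full 10.5×20 rectangle (perimeter 61.00 mm). Overall, the cross-section is a single solid region. Total boundary length (outer) = 61.00 mm.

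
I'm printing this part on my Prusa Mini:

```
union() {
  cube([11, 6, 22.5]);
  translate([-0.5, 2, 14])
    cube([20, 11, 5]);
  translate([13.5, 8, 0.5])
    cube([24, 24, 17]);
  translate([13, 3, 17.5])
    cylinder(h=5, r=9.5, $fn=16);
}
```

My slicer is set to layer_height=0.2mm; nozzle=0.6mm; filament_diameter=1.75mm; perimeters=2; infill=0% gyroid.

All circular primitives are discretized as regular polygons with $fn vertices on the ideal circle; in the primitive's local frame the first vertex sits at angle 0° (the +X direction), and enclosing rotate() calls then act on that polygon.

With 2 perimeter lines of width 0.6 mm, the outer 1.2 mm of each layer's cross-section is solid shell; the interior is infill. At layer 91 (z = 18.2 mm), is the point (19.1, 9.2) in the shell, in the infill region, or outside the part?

At z = 18.2 mm: the 11×6 cube contributes its full rectangle; the cube at (-0.5, 2) is present — its section is the full 20×11 rectangle; the cube at (13.5, 8) is not intersected at this z (z outside [0.5, 17.5]); the r=9.5 cylinder at (13, 3) gives a regular 16-gon of circumradius 9.5 (constant along its height); Merging all regions: the regions partially overlap (shared area 198.80 mm²), so overlapping operands fuse into one piece — 1 connected region. Overall, the cross-section is a single solid region. The nearest boundary edge runs (19.50, 9.86)→(19.72, 9.72); distance from the point to it = 0.77 mm. The point is inside the cross-section, 0.77 mm from the nearest boundary — within the 1.2 mm shell band (2 × 0.6).

shell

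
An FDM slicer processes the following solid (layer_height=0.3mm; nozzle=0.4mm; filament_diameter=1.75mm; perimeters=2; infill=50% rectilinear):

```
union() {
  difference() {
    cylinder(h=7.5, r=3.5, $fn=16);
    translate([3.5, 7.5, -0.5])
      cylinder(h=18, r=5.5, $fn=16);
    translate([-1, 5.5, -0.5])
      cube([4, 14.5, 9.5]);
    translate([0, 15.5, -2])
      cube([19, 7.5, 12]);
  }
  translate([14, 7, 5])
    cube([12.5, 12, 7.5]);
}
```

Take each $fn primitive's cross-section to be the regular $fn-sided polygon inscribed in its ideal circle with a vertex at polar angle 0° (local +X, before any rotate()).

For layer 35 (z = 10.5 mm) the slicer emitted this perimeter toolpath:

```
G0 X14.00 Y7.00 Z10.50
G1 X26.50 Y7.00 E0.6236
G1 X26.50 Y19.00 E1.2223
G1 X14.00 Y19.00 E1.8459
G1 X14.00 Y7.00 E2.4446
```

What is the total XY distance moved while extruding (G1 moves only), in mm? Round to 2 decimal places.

49.00 mm

Sum the Euclidean lengths of each G1 segment: total = 49.00 mm.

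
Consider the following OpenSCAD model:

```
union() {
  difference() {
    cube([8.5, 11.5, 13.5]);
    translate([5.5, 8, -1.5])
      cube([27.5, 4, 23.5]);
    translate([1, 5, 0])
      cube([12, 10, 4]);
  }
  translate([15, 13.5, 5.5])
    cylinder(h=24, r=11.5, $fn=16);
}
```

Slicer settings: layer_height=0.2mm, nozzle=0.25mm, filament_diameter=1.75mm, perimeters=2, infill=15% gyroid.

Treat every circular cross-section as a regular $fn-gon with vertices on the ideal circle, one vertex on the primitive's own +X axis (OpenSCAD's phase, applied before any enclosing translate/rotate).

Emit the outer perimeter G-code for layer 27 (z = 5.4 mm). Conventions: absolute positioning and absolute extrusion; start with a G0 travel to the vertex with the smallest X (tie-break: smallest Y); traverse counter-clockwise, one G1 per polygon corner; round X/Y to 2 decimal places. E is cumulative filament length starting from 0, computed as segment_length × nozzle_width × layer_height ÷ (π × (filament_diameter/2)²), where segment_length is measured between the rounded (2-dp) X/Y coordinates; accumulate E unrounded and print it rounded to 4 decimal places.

At z = 5.4 mm: the cube (footprint 8.5×11.5) is included at this height; the 27.5×4 cube at (5.5, 8) contributes its full rectangle; the cube at (1, 5) is absent (z outside [0, 4]); After the difference (first − rest): starting from the 8.5×11.5 cube, the 27.5×4 cube at (5.5, 8) partially overlaps it — only the 10.50 mm² overlap (of its 110.00 mm²) is removed, clipping the outline — 1 connected region; the cylinder at (15, 13.5) is absent (z outside [5.5, 29.5]); Combining (union): only that combined region is present, so the union is just that shape — 1 connected region. The outline is a single polygon with 6 vertices. Extrusion per mm of travel: 0.25 × 0.2 / (π × 0.875²) = 0.020788. Accumulating E over each segment gives final E = 0.8315.

G0 X0.00 Y0.00 Z5.40
G1 X8.50 Y0.00 E0.1767
G1 X8.50 Y8.00 E0.3430
G1 X5.50 Y8.00 E0.4054
G1 X5.50 Y11.50 E0.4781
G1 X0.00 Y11.50 E0.5924
G1 X0.00 Y0.00 E0.8315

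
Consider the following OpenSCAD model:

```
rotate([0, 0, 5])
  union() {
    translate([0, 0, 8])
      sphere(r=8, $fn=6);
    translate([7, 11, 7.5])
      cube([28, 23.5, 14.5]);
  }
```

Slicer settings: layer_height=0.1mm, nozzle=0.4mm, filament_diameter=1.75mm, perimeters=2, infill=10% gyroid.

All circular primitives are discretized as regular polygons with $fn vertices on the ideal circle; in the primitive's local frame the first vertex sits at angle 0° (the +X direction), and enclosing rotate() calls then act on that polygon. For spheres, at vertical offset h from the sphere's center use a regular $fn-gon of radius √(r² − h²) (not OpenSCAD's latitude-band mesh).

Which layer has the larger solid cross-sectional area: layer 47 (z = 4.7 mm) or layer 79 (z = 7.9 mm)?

layer 79 (z = 7.9 mm)

Layer 47 (z = 4.7): the r=8 sphere contributes a regular 6-gon of circumradius √(8²−3.3²) = 7.288 (area = (6/2)·7.288²·sin(360°/6) = 137.98 mm²); the cube at (7, 11) is not intersected at this z (z outside [7.5, 22]); Taking the union: only the r=8 sphere is present, so the union is just that shape — area = 137.98 mm²; (rotated 5° about Z; rotation is an isometry so areas/perimeters/island counts are preserved). So its area = 137.98 mm². Layer 79 (z = 7.9): the sphere: section is a regular 6-gon, circumradius = √(r²−h²) = √(8²−0.1²) = 7.999 (area = (6/2)·7.999²·sin(360°/6) = 166.25 mm²); the 28×23.5 cube at (7, 11) contributes its full rectangle (area 658.00 mm²); Combining (union): the 2 present regions are separate (no shared area or edge), so areas and boundary lengths simply add and each stays a separate island — area = 824.25 mm²; (rotated 5° about Z; rotation is an isometry so areas/perimeters/island counts are preserved). So its area = 824.25 mm². Layer 79 is larger (824.25 vs 137.98 mm²).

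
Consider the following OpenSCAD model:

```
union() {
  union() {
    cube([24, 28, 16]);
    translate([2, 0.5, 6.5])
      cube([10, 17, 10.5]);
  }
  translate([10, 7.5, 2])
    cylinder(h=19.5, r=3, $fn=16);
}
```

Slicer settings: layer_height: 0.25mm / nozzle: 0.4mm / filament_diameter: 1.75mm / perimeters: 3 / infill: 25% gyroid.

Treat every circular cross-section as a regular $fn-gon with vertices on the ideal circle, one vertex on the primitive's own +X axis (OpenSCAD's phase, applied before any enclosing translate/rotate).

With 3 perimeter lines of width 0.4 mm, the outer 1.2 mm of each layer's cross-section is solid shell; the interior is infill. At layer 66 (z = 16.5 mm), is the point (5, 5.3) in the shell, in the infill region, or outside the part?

infill

At z = 16.5 mm: the cube does not reach this height (z outside [0, 16]); the 10×17 cube at (2, 0.5) contributes its full rectangle; Combining (union): only the 10×17 cube at (2, 0.5) is present, so the union is just that shape — 1 connected region; the r=3 cylinder at (10, 7.5) gives a regular 16-gon of circumradius 3 (constant along its height); Taking the union: the regions partially overlap (shared area 24.64 mm²), so overlapping operands fuse into one piece — 1 connected region. Overall, the cross-section is a single solid region. The nearest boundary edge runs (2.00, 0.50)→(2.00, 17.50); distance from the point to it = 3.00 mm. The point is inside the cross-section and 3.00 mm from the nearest boundary — more than the 1.2 mm shell width (3 × 0.4), so it's in the infill interior.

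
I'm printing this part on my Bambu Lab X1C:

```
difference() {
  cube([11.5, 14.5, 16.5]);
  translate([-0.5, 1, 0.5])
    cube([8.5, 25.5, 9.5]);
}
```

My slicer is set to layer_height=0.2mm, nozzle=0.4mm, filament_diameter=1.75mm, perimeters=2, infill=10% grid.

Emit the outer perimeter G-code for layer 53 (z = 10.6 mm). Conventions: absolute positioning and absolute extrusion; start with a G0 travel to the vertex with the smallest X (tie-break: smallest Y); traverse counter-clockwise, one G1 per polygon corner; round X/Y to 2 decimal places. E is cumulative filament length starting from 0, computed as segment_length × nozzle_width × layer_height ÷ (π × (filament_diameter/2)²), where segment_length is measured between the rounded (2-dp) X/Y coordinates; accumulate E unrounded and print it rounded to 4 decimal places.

At z = 10.6 mm: the 11.5×14.5 cube contributes its full rectangle; the cube at (-0.5, 1) does not reach this height (z outside [0.5, 10]); Taking the first minus the rest: none of the subtracted shapes is present at this height, so the 11.5×14.5 cube is unchanged — 1 connected region. The outline is a single polygon with 4 vertices. Extrusion per mm of travel: 0.4 × 0.2 / (π × 0.875²) = 0.033260. Accumulating E over each segment gives final E = 1.7295.

G0 X0.00 Y0.00 Z10.60
G1 X11.50 Y0.00 E0.3825
G1 X11.50 Y14.50 E0.8648
G1 X0.00 Y14.50 E1.2473
G1 X0.00 Y0.00 E1.7295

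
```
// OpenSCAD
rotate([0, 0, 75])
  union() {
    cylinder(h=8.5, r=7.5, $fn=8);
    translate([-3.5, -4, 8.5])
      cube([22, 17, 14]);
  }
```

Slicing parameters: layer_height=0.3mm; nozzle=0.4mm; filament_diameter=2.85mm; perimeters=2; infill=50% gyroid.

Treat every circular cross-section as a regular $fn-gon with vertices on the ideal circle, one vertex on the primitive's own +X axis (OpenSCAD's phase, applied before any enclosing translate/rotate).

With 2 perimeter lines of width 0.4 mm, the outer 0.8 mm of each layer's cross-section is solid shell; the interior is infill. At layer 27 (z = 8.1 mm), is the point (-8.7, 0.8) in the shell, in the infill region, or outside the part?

outside

At z = 8.1 mm: the r=7.5 cylinder gives a regular 8-gon of circumradius 7.5 (constant along its height); the cube at (-3.5, -4) is not intersected at this z (z outside [8.5, 22.5]); Merging all regions: only the r=7.5 cylinder is present, so the union is just that shape — 1 connected region; (rotated 75° about Z; rotation is an isometry so areas/perimeters/island counts are preserved). Overall, the cross-section is a single solid region. Undo the 75° rotation: the query point maps to (-1.479, 8.611) in the un-rotated model frame. The nearest boundary edge runs (0.00, 7.50)→(-5.30, 5.30); distance from the point to it = 1.59 mm. The point is not inside any of the regions above, so it lies outside the cross-section (1.59 mm from the nearest boundary).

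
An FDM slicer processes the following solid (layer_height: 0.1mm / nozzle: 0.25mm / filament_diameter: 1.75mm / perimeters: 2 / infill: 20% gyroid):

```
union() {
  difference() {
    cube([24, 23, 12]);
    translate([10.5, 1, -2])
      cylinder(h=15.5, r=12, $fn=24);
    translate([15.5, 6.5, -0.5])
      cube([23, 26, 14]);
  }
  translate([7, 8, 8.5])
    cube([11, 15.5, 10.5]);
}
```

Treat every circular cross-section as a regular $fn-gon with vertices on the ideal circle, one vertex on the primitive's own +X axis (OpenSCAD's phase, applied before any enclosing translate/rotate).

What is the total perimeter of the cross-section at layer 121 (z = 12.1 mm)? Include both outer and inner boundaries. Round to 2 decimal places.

At z = 12.1 mm: the cube is absent (z outside [0, 12]); the r=12 cylinder at (10.5, 1) gives a regular 24-gon of circumradius 12 (constant along its height) (perimeter = 2·24·12.000·sin(180°/24) = 75.18 mm); the cube at (15.5, 6.5) (footprint 23×26) is included at this height (perimeter 98.00 mm); After the difference (first − rest): the first operand is absent here, so nothing remains; the cube at (7, 8) (footprint 11×15.5) is included at this height (perimeter 53.00 mm); Combining (union): only the 11×15.5 cube at (7, 8) is present, so the union is just that shape — boundary = 53.00 mm. Overall, the cross-section is a single solid region. Total boundary length (outer) = 53.00 mm.

53.00 mm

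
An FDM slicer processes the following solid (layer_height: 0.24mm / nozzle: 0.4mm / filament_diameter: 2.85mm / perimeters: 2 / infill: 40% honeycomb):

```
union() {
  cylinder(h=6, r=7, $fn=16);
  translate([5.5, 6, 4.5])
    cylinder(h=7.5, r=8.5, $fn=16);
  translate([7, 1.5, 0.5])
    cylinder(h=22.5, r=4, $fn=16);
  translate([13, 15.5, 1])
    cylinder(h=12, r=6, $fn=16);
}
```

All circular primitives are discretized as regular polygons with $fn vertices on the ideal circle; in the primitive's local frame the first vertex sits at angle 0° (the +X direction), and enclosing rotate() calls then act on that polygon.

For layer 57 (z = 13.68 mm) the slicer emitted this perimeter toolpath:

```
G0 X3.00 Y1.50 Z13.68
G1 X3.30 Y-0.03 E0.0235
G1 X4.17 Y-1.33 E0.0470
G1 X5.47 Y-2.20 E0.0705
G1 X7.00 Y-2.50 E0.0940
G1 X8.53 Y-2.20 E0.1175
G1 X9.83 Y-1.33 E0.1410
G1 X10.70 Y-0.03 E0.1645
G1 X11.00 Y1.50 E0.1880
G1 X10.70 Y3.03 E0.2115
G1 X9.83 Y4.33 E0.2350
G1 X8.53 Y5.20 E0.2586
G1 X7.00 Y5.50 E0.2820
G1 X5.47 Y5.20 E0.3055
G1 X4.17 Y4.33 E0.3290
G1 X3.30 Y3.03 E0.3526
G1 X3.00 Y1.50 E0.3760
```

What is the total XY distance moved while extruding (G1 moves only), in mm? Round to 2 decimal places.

24.99 mm

Sum the Euclidean lengths of each G1 segment: total = 24.99 mm.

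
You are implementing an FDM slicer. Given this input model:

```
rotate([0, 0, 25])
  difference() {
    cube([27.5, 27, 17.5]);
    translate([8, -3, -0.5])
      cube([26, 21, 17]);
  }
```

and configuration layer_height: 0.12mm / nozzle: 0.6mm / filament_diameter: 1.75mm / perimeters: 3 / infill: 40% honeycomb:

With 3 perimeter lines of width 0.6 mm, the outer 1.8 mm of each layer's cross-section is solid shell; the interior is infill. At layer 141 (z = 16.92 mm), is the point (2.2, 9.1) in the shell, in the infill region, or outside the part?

infill

At z = 16.92 mm: the cube (footprint 27.5×27) is included at this height; the cube at (8, -3) does not reach this height (z outside [-0.5, 16.5]); Subtracting the remaining from the first: none of the subtracted shapes is present at this height, so the 27.5×27 cube is unchanged — 1 connected region; (rotated 25° about Z; rotation is an isometry so areas/perimeters/island counts are preserved). Overall, the cross-section is a single solid region. Undo the 25° rotation: the query point maps to (5.840, 7.318) in the un-rotated model frame. The nearest boundary edge runs (0.00, 27.00)→(0.00, 0.00); distance from the point to it = 5.84 mm. The point is inside the cross-section and 5.84 mm from the nearest boundary — more than the 1.8 mm shell width (3 × 0.6), so it's in the infill interior.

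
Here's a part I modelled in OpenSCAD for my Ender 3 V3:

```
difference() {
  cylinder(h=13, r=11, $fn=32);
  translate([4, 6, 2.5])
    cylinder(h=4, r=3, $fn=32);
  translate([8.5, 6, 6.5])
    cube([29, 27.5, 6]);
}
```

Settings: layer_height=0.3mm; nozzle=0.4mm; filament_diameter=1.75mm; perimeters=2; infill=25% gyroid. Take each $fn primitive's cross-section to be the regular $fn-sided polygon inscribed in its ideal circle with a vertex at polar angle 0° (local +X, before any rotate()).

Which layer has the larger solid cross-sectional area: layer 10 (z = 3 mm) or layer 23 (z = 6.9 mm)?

Layer 10 (z = 3): the r=11 cylinder gives a regular 32-gon of circumradius 11 (constant along its height) (area = (32/2)·11.000²·sin(360°/32) = 377.69 mm²); the cylinder at (4, 6): section is a regular 32-gon, circumradius r=3 (area = (32/2)·3.000²·sin(360°/32) = 28.09 mm²); the cube at (8.5, 6) is not intersected at this z (z outside [6.5, 12.5]); After the difference (first − rest): starting from the r=11 cylinder (377.69 mm²), the r=3 cylinder at (4, 6) lies wholly inside it (removes its full 28.09 mm² and its 18.82 mm outline becomes a hole wall) — area = 349.60 mm². So its area = 349.60 mm². Layer 23 (z = 6.9): the cylinder: section is a regular 32-gon, circumradius r=11 (area = (32/2)·11.000²·sin(360°/32) = 377.69 mm²); the cylinder at (4, 6) is absent (z outside [2.5, 6.5]); the cube at (8.5, 6) is present — its section is the full 29×27.5 rectangle (area 797.50 mm²); Subtracting the remaining from the first: starting from the r=11 cylinder (377.69 mm²), the 29×27.5 cube at (8.5, 6) partially overlaps it — only the 0.33 mm² overlap (of its 797.50 mm²) is removed, clipping the outline — area = 377.37 mm². So its area = 377.37 mm². Layer 23 is larger (377.37 vs 349.60 mm²).

layer 23 (z = 6.9 mm)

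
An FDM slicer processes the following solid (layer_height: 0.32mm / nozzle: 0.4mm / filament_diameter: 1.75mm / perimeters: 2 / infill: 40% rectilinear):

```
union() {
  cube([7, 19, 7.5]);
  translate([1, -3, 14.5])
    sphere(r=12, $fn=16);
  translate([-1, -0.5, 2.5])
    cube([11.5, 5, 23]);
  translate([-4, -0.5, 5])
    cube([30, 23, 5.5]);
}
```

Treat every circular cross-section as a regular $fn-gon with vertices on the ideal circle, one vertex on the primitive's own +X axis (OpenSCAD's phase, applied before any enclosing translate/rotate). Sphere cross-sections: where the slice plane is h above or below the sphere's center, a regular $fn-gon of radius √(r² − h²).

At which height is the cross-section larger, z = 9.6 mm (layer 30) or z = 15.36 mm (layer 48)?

Layer 30 (z = 9.6): the cube is absent (z outside [0, 7.5]); the r=12 sphere at (1, -3) contributes a regular 16-gon of circumradius √(12²−4.9²) = 10.954 (area = (16/2)·10.954²·sin(360°/16) = 367.35 mm²); the cube at (-1, -0.5) (footprint 11.5×5) is included at this height (area 57.50 mm²); the 30×23 cube at (-4, -0.5) contributes its full rectangle (area 690.00 mm²); Merging all regions: the regions partially overlap — summed areas 1114.85 mm² minus the doubly-counted overlap 162.20 mm² gives 952.64 mm² — area = 952.64 mm². So its area = 952.64 mm². Layer 48 (z = 15.36): the cube does not reach this height (z outside [0, 7.5]); the r=12 sphere at (1, -3) slices to a regular 16-gon of circumradius 11.969 (√(r²−h²) with h=0.86 from center) (area = (16/2)·11.969²·sin(360°/16) = 438.59 mm²); the 11.5×5 cube at (-1, -0.5) contributes its full rectangle (area 57.50 mm²); the cube at (-4, -0.5) is absent (z outside [5, 10.5]); Combining (union): the regions partially overlap — summed areas 496.09 mm² minus the doubly-counted overlap 57.38 mm² gives 438.70 mm² — area = 438.70 mm². So its area = 438.70 mm². Layer 30 is larger (952.64 vs 438.70 mm²).

layer 30 (z = 9.6 mm)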